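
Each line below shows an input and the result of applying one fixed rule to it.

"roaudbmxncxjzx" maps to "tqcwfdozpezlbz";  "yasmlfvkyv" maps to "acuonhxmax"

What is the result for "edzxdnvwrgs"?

The rule is to shift every letter 2 places forward in the alphabet (wrapping around).
"edzxdnvwrgs" → "gfbzfpxytiu".

gfbzfpxytiu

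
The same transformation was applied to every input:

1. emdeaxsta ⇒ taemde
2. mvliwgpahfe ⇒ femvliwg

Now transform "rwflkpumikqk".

qkrwflkpu

Looking at the pairs, the operation is to move the last 2 characters to the front (rotate right by 2), then delete the last 3 characters.
For "rwflkpumikqk", step one produces "qkrwflkpumik"; step two turns that into "qkrwflkpu".
(Check on "mvliwgpahfe": → "femvliwgpah" → "femvliwg" ✓)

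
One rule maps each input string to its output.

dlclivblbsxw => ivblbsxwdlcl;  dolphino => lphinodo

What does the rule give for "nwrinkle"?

Each output is the input with this applied: swap the front and back halves of the string, then move the last 2 characters to the front (rotate right by 2).
"nwrinkle" → "nklenwri" → "rinklenw".

rinklenw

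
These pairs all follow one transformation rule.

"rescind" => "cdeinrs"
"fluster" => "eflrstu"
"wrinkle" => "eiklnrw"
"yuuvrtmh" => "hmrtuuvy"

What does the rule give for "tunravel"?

The transformation: sort the characters into alphabetical order.
Applying that to "tunravel" gives "aelnrtuv".

aelnrtuv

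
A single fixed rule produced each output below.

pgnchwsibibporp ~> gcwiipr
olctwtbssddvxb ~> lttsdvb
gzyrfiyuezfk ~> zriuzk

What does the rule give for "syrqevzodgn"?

yqvog

The rule is to keep every other character starting from the second (positions 2nd, 4th, 6th, ...).
Doing the same to "syrqevzodgn": "yqvog".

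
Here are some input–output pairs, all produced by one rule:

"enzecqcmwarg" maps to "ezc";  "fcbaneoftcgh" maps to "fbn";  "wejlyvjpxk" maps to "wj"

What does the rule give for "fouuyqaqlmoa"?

fuy

Each output is the input with this applied: keep every other character starting from the first (positions 1st, 3rd, 5th, ...), then delete the last 3 characters.
For "fouuyqaqlmoa", step one produces "fuyalo"; step two turns that into "fuy".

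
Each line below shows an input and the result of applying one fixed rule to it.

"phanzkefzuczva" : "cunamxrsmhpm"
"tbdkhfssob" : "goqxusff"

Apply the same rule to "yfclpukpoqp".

Each output is the input with this applied: shift every letter 13 places forward in the alphabet (wrapping around) — i.e. ROT13, then delete the last 2 characters.
On "yfclpukpoqp" that produces "lspychxcb".
(Check on "phanzkefzuczva": → "cunamxrsmhpmin" → "cunamxrsmhpm" ✓)

lspychxcb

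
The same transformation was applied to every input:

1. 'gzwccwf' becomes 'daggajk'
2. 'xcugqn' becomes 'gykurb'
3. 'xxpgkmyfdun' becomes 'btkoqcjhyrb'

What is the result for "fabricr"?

Rule — shift every letter 4 places forward in the alphabet (wrapping around), then move the first character to the end.
So "fabricr" becomes "efvmgvj".

efvmgvj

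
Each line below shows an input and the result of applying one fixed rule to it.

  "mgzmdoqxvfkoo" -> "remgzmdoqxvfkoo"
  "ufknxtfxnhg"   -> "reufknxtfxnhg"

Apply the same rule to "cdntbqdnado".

recdntbqdnado

Rule — prepend "re".
Doing the same to "cdntbqdnado": "recdntbqdnado".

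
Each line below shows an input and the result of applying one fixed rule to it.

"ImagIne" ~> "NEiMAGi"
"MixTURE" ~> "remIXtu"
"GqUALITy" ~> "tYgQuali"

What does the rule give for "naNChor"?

ORNAncH

What's happening: flip the case of every letter, then move the last 2 characters to the front (rotate right by 2).
Working it through for "naNChor": intermediate "NAncHOR", final "ORNAncH".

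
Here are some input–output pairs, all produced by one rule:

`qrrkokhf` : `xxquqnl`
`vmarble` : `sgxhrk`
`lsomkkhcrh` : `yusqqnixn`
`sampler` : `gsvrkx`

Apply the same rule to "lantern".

gtzkxt

The rule is to shift every letter 6 places forward in the alphabet (wrapping around), then delete the first character.
Applying both steps to "lantern": "rgtzkxt", then "gtzkxt".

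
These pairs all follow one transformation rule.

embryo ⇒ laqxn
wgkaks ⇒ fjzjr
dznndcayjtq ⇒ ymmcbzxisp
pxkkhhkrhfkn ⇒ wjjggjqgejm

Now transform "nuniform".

Rule — shift every letter 1 place backward in the alphabet (wrapping around), then delete the first character.
Working it through for "nuniform": intermediate "mtmhenql", final "tmhenql".
(Check on "dznndcayjtq": → "cymmcbzxisp" → "ymmcbzxisp" ✓)

tmhenql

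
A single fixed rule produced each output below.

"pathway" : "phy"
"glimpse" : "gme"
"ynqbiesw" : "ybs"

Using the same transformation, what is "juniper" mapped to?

The pattern: keep one character in every 3, starting at position 1 (positions 1st, 4th, 7th, ...).
Doing the same to "juniper": "jir".

jir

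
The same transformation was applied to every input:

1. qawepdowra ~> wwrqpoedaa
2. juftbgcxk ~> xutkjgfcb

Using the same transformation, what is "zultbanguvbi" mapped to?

In each case the input is transformed by: sort the characters into reverse alphabetical order.
Applying that to "zultbanguvbi" gives "zvuutnligbba".

zvuutnligbba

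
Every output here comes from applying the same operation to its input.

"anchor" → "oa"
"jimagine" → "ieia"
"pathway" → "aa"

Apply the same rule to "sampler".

The transformation: move the last 3 characters to the front (rotate right by 3), then keep only the vowels.
"sampler" → "lersamp" → "ea".

ea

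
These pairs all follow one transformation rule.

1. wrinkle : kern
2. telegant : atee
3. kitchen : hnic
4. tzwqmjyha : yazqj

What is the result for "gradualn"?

Rule — move the last 3 characters to the front (rotate right by 3), then keep every other character starting from the first (positions 1st, 3rd, 5th, ...).
For "gradualn", step one produces "alngradu"; step two turns that into "anrd".

anrd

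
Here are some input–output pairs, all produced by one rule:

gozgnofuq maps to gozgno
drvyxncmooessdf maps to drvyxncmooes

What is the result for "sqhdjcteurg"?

sqhdjcte

The transformation: delete the last 3 characters.
"sqhdjcteurg" → "sqhdjcte".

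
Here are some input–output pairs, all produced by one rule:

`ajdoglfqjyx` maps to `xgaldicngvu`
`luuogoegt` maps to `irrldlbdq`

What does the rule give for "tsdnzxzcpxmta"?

Each output is the input with this applied: shift every letter 3 places backward in the alphabet (wrapping around).
"tsdnzxzcpxmta" → "qpakwuwzmujqx".

qpakwuwzmujqx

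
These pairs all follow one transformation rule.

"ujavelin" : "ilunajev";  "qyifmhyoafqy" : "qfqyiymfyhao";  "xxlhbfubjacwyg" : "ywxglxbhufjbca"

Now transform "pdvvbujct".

cjptvdbvu

The pattern: move the last 3 characters to the front (rotate right by 3), then swap each adjacent pair of characters (1↔2, 3↔4, ...).
"pdvvbujct" → "jctpdvvbu" → "cjptvdbvu".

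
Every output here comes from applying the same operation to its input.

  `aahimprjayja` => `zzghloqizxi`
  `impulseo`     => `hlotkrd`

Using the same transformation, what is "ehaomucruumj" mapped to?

dgznltbqttl

The transformation: delete the last character, then shift every letter 1 place backward in the alphabet (wrapping around).
"ehaomucruumj" → "ehaomucruum" → "dgznltbqttl".
(Check on "impulseo": → "impulse" → "hlotkrd" ✓)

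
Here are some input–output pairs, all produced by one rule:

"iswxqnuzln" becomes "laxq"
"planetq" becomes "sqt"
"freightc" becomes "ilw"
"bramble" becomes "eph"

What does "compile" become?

The transformation: shift every letter 3 places forward in the alphabet (wrapping around), then keep one character in every 3, starting at position 1 (positions 1st, 4th, 7th, ...).
Starting from "compile": after the first operation, "frpsloh"; after the second, "fsh".

fsh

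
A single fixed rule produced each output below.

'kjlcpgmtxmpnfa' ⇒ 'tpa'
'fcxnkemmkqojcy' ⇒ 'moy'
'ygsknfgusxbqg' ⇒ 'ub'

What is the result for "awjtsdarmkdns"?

Looking at the pairs, the operation is to keep one character in every 3, starting at position 2 (positions 2nd, 5th, 8th, ...), then delete the first 2 characters.
On "awjtsdarmkdns" that produces "rd".

rd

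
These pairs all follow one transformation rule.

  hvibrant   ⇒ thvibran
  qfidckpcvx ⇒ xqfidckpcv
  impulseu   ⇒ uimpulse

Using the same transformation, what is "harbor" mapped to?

The rule is to move the last character to the front.
Doing the same to "harbor": "rharbo".

rharbo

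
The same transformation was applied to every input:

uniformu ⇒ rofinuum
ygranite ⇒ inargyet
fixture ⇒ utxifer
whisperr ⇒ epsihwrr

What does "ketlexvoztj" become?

In each case the input is transformed by: move the last 2 characters to the front (rotate right by 2), then reverse the string.
"ketlexvoztj" → "tjketlexvoz" → "zovxeltekjt".

zovxeltekjt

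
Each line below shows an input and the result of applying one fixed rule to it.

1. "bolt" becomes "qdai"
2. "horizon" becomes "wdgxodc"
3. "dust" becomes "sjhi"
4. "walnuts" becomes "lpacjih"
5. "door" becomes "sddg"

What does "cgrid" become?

Each output is the input with this applied: shift every letter 11 places backward in the alphabet (wrapping around).
On "cgrid" that produces "rvgxs".

rvgxs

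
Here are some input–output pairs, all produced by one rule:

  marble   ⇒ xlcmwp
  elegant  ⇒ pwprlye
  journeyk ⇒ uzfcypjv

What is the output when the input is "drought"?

oczfrse

The pattern: shift every letter 11 places forward in the alphabet (wrapping around).
Doing the same to "drought": "oczfrse".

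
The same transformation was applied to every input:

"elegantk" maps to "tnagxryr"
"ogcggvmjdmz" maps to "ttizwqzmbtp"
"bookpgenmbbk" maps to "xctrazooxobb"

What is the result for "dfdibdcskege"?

What's happening: move the first 3 characters to the end (rotate left by 3), then shift every letter 13 places forward in the alphabet (wrapping around) — i.e. ROT13.
Working it through for "dfdibdcskege": intermediate "ibdcskegedfd", final "voqpfxrtrqsq".

voqpfxrtrqsq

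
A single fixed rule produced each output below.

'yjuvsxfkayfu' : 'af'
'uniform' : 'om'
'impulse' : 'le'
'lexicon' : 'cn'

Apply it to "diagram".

Each output is the input with this applied: keep every other character starting from the first (positions 1st, 3rd, 5th, ...), then keep only the last 2 characters.
Working it through for "diagram": intermediate "darm", final "rm".

rm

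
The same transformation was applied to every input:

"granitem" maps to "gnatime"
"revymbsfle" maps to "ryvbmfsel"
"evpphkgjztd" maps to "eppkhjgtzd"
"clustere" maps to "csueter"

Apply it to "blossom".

bsoosm

What's happening: swap each adjacent pair of characters (1↔2, 3↔4, ...), then delete the first character.
Starting from "blossom": after the first operation, "lbsoosm"; after the second, "bsoosm".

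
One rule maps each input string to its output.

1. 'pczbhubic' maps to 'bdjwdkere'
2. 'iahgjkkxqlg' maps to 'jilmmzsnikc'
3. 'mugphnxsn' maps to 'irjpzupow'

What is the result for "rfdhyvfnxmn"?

fjaxhpzopth

What's happening: shift every letter 2 places forward in the alphabet (wrapping around), then move the first 2 characters to the end (rotate left by 2).
Starting from "rfdhyvfnxmn": after the first operation, "thfjaxhpzop"; after the second, "fjaxhpzopth".
(Check on "iahgjkkxqlg": → "kcjilmmzsni" → "jilmmzsnikc" ✓)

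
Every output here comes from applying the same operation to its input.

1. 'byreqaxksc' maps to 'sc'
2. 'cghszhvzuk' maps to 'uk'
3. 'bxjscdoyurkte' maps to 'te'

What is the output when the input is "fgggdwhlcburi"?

The rule is to keep only the last 2 characters.
So "fgggdwhlcburi" becomes "ri".

ri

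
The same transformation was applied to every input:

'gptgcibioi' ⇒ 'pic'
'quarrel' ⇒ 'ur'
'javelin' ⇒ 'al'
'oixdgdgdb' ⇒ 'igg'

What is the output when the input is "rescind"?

The transformation: take characters alternately from the front and the back (1st, last, 2nd, 2nd-last, ...), then keep one character in every 3, starting at position 3 (positions 3rd, 6th, 9th, ...).
On "rescind": the first step gives "rdensic", and the second then gives "ei".
(Check on "gptgcibioi": → "gipotigbci" → "pic" ✓)

ei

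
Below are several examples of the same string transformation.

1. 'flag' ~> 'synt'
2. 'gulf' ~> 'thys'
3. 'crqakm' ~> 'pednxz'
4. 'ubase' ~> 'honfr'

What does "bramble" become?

The pattern: shift every letter 13 places forward in the alphabet (wrapping around) — i.e. ROT13.
For "bramble" the result is "oenzoyr".

oenzoyr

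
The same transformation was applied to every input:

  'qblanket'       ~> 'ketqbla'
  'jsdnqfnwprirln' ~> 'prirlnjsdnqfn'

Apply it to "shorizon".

zonshor

The pattern: swap the front and back halves of the string, then delete the first character.
Doing the same to "shorizon": "zonshor".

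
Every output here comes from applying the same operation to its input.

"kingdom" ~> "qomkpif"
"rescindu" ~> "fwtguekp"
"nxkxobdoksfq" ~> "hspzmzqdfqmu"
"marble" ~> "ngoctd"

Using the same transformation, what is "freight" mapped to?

jvhtgki

Each output is the input with this applied: shift every letter 2 places forward in the alphabet (wrapping around), then move the last 2 characters to the front (rotate right by 2).
Working it through for "freight": intermediate "htgkijv", final "jvhtgki".
(Check on "marble": → "octdng" → "ngoctd" ✓)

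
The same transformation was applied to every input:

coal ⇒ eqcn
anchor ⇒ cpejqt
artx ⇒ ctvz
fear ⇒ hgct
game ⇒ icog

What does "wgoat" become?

yiqcv

Looking at the pairs, the operation is to shift every letter 2 places forward in the alphabet (wrapping around).
For "wgoat" the result is "yiqcv".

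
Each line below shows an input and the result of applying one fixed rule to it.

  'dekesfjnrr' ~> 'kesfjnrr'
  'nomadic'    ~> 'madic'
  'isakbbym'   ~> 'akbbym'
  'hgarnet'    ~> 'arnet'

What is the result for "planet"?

What's happening: delete the first 2 characters.
Doing the same to "planet": "anet".

anet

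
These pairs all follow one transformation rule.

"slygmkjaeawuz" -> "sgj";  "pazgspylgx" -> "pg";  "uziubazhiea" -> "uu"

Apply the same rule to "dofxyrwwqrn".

Looking at the pairs, the operation is to keep one character in every 3, starting at position 1 (positions 1st, 4th, 7th, ...), then delete the last 2 characters.
For "dofxyrwwqrn", step one produces "dxwr"; step two turns that into "dx".

dx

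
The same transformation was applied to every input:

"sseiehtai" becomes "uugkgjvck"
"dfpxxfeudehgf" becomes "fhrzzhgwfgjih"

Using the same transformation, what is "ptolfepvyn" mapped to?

Each output is the input with this applied: shift every letter 2 places forward in the alphabet (wrapping around).
"ptolfepvyn" → "rvqnhgrxap".

rvqnhgrxap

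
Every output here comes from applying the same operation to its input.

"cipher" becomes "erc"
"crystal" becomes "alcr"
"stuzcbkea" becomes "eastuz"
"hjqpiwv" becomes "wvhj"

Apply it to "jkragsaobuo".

In each case the input is transformed by: move the last 2 characters to the front (rotate right by 2), then delete the last 3 characters.
Starting from "jkragsaobuo": after the first operation, "uojkragsaob"; after the second, "uojkrags".

uojkrags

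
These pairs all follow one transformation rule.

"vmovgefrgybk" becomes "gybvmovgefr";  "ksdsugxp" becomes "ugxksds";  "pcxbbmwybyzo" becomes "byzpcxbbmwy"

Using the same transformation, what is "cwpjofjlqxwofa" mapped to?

wofcwpjofjlqx

In each case the input is transformed by: delete the last character, then move the last 3 characters to the front (rotate right by 3).
"cwpjofjlqxwofa" → "cwpjofjlqxwof" → "wofcwpjofjlqx".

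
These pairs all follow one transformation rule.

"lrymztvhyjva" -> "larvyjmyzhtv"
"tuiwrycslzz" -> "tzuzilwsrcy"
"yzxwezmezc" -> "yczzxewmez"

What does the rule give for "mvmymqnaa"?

Looking at the pairs, the operation is to take characters alternately from the front and the back (1st, last, 2nd, 2nd-last, ...).
Applying that to "mvmymqnaa" gives "mavamnyqm".

mavamnyqm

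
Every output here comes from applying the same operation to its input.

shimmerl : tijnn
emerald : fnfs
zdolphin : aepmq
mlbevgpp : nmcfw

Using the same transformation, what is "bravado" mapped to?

csbw

The transformation: shift every letter 1 place forward in the alphabet (wrapping around), then delete the last 3 characters.
Applying both steps to "bravado": "csbwbep", then "csbw".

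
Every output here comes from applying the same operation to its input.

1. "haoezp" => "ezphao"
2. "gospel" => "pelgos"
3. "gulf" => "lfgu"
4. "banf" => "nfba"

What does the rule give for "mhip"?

The transformation: swap the front and back halves of the string.
"mhip" → "ipmh".

ipmh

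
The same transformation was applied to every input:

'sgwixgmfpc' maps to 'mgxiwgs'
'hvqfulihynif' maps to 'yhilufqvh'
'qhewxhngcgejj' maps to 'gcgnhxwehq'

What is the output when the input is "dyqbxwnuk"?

Rule — reverse the string, then delete the first 3 characters.
For "dyqbxwnuk" the result is "wxbqyd".
(Check on "sgwixgmfpc": → "cpfmgxiwgs" → "mgxiwgs" ✓)

wxbqyd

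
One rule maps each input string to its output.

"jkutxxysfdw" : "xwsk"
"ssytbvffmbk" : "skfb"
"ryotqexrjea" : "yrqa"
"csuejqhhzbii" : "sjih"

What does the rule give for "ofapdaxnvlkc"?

nkfd

Each output is the input with this applied: keep one character in every 3, starting at position 2 (positions 2nd, 5th, 8th, ...), then sort the characters into reverse alphabetical order.
Working it through for "ofapdaxnvlkc": intermediate "fdnk", final "nkfd".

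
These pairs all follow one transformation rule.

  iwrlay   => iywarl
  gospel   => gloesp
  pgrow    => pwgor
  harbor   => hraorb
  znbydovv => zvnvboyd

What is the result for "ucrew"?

Each output is the input with this applied: take characters alternately from the front and the back (1st, last, 2nd, 2nd-last, ...).
So "ucrew" becomes "uwcer".

uwcer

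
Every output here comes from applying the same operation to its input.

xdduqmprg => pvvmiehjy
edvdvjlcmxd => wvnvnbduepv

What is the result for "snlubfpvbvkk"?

In each case the input is transformed by: shift every letter 8 places backward in the alphabet (wrapping around).
Doing the same to "snlubfpvbvkk": "kfdmtxhntncc".

kfdmtxhntncc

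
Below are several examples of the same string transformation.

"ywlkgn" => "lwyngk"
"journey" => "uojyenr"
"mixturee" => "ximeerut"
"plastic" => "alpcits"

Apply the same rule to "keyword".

Looking at the pairs, the operation is to reverse the string, then move the last 3 characters to the front (rotate right by 3).
Doing the same to "keyword": "yekdrow".

yekdrow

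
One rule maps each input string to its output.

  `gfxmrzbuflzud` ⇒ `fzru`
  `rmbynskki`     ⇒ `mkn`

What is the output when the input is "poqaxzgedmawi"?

oaxe

In each case the input is transformed by: take characters alternately from the front and the back (1st, last, 2nd, 2nd-last, ...), then keep one character in every 3, starting at position 3 (positions 3rd, 6th, 9th, ...).
Applying both steps to "poqaxzgedmawi": "piowqaamxdzeg", then "oaxe".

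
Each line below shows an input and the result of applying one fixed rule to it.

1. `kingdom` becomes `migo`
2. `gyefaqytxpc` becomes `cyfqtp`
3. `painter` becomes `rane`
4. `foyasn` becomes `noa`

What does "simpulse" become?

eipl

Each output is the input with this applied: move the last character to the front, then keep every other character starting from the first (positions 1st, 3rd, 5th, ...).
On "simpulse": the first step gives "esimpuls", and the second then gives "eipl".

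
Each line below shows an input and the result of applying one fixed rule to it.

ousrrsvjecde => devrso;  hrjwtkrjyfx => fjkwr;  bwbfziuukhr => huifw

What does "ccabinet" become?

The rule is to reverse the string, then keep every other character starting from the second (positions 2nd, 4th, 6th, ...).
Starting from "ccabinet": after the first operation, "tenibacc"; after the second, "eiac".

eiac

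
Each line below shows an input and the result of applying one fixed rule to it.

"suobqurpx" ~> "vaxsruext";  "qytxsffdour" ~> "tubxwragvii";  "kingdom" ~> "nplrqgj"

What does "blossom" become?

eporrvv

Looking at the pairs, the operation is to shift every letter 3 places forward in the alphabet (wrapping around), then take characters alternately from the front and the back (1st, last, 2nd, 2nd-last, ...).
On "blossom": the first step gives "eorvvrp", and the second then gives "eporrvv".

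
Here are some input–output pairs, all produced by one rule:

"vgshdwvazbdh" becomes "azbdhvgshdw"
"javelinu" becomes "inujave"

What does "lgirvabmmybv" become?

mmybvlgirva

The transformation: swap the front and back halves of the string, then delete the first character.
On "lgirvabmmybv": the first step gives "bmmybvlgirva", and the second then gives "mmybvlgirva".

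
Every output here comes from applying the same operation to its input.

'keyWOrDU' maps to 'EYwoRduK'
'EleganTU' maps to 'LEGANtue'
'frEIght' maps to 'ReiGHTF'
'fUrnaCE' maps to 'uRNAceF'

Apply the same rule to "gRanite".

The rule is to flip the case of every letter, then move the first character to the end.
Applying both steps to "gRanite": "GrANITE", then "rANITEG".
(Check on "fUrnaCE": → "FuRNAce" → "uRNAceF" ✓)

rANITEG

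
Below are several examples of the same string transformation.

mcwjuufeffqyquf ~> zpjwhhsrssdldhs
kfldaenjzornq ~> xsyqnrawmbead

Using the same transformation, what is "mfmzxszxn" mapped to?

The pattern: shift every letter 13 places forward in the alphabet (wrapping around) — i.e. ROT13.
On "mfmzxszxn" that produces "zszmkfmka".

zszmkfmka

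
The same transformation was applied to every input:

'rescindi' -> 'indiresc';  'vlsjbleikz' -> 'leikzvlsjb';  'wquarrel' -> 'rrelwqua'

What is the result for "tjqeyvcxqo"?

vcxqotjqey

What's happening: swap the front and back halves of the string.
For "tjqeyvcxqo" the result is "vcxqotjqey".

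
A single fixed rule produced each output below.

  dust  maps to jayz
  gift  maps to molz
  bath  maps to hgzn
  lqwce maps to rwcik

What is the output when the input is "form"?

In each case the input is transformed by: shift every letter 6 places forward in the alphabet (wrapping around).
For "form" the result is "luxs".

luxs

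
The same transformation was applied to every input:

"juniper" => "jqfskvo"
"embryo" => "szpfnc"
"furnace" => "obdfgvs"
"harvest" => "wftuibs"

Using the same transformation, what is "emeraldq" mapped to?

The transformation: move the first 3 characters to the end (rotate left by 3), then shift every letter 1 place forward in the alphabet (wrapping around).
For "emeraldq", step one produces "raldqeme"; step two turns that into "sbmerfnf".
(Check on "harvest": → "vesthar" → "wftuibs" ✓)

sbmerfnf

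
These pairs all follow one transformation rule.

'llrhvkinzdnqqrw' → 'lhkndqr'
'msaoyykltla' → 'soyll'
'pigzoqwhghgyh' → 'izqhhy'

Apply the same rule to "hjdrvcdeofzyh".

Looking at the pairs, the operation is to keep every other character starting from the second (positions 2nd, 4th, 6th, ...).
Applying that to "hjdrvcdeofzyh" gives "jrcefy".

jrcefy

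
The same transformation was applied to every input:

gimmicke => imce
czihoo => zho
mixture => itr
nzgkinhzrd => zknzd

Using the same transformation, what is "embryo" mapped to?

Rule — keep every other character starting from the second (positions 2nd, 4th, 6th, ...).
Applying that to "embryo" gives "mro".

mro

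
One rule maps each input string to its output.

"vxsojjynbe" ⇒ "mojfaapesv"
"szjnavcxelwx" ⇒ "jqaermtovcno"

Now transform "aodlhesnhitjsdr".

rfucyvjeyzkajui

The transformation: shift every letter 9 places backward in the alphabet (wrapping around).
"aodlhesnhitjsdr" → "rfucyvjeyzkajui".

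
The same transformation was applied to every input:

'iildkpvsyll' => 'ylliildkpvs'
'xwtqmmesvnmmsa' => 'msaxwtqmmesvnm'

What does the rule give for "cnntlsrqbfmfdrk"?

The rule is to move the last 3 characters to the front (rotate right by 3).
For "cnntlsrqbfmfdrk" the result is "drkcnntlsrqbfmf".

drkcnntlsrqbfmf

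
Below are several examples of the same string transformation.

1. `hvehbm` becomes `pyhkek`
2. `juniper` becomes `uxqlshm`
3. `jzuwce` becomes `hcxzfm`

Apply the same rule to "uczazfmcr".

ufcdcipfx

The transformation: swap the first and last characters, then shift every letter 3 places forward in the alphabet (wrapping around).
For "uczazfmcr", step one produces "rczazfmcu"; step two turns that into "ufcdcipfx".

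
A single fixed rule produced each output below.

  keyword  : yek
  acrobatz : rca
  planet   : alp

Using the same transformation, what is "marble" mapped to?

In each case the input is transformed by: reverse the string, then keep only the last 3 characters.
For "marble", step one produces "elbram"; step two turns that into "ram".
(Check on "acrobatz": → "ztaborca" → "rca" ✓)

ram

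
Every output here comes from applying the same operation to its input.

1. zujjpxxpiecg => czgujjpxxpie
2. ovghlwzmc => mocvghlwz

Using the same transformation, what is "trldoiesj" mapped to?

Each output is the input with this applied: swap the first and last characters, then move the last 2 characters to the front (rotate right by 2).
Starting from "trldoiesj": after the first operation, "jrldoiest"; after the second, "stjrldoie".
(Check on "ovghlwzmc": → "cvghlwzmo" → "mocvghlwz" ✓)

stjrldoie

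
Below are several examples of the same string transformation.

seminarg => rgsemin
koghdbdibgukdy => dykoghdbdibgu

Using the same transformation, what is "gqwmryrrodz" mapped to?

The transformation: move the last 3 characters to the front (rotate right by 3), then delete the first character.
Applying both steps to "gqwmryrrodz": "odzgqwmryrr", then "dzgqwmryrr".

dzgqwmryrr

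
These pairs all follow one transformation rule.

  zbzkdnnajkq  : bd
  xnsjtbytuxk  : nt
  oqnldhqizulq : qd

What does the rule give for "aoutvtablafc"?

The pattern: keep one character in every 3, starting at position 2 (positions 2nd, 5th, 8th, ...), then keep only the first 2 characters.
Applying both steps to "aoutvtablafc": "ovbf", then "ov".

ov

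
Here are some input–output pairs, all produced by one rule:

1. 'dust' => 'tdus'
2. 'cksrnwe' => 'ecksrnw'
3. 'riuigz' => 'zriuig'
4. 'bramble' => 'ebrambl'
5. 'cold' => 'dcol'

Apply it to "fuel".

Each output is the input with this applied: move the last character to the front.
Applying that to "fuel" gives "lfue".

lfue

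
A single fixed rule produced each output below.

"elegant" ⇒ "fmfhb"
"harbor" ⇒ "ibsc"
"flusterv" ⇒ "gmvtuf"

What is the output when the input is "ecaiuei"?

fdbjv

What's happening: shift every letter 1 place forward in the alphabet (wrapping around), then delete the last 2 characters.
On "ecaiuei": the first step gives "fdbjvfj", and the second then gives "fdbjv".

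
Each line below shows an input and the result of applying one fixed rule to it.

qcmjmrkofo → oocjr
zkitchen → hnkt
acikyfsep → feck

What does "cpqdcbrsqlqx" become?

lxpdbs

Looking at the pairs, the operation is to keep every other character starting from the second (positions 2nd, 4th, 6th, ...), then move the last 2 characters to the front (rotate right by 2).
Applying both steps to "cpqdcbrsqlqx": "pdbslx", then "lxpdbs".
(Check on "zkitchen": → "kthn" → "hnkt" ✓)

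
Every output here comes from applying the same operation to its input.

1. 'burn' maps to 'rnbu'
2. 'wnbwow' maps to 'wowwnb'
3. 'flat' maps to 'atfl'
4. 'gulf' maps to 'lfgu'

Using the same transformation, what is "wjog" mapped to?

ogwj

The transformation: swap the front and back halves of the string.
"wjog" → "ogwj".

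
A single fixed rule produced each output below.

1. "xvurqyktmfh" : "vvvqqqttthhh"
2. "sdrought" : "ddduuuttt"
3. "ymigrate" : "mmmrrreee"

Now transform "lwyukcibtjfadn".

wwwkkkbbbfffnnn

In each case the input is transformed by: keep one character in every 3, starting at position 2 (positions 2nd, 5th, 8th, ...), then repeat every character 3 times.
Starting from "lwyukcibtjfadn": after the first operation, "wkbfn"; after the second, "wwwkkkbbbfffnnn".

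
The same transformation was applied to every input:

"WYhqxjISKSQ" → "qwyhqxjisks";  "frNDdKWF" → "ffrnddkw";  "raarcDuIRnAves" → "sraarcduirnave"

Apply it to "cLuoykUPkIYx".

xcluoykupkiy

In each case the input is transformed by: move the last character to the front, then convert every letter to lowercase.
"cLuoykUPkIYx" → "xcluoykupkiy".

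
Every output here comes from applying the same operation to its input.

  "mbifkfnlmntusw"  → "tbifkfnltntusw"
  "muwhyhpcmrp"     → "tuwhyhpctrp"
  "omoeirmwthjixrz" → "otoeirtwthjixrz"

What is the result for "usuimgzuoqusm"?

Each output is the input with this applied: replace every "m" with "t".
On "usuimgzuoqusm" that produces "usuitgzuoqust".

usuitgzuoqust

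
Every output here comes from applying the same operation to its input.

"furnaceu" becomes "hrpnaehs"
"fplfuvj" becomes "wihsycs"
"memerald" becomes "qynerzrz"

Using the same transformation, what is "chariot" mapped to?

The rule is to reverse the string, then shift every letter 13 places forward in the alphabet (wrapping around) — i.e. ROT13.
For "chariot", step one produces "toirahc"; step two turns that into "gbvenup".
(Check on "fplfuvj": → "jvuflpf" → "wihsycs" ✓)

gbvenup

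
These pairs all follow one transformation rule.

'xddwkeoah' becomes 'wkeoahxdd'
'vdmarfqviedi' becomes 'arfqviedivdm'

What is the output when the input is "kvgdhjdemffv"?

dhjdemffvkvg

Each output is the input with this applied: move the first 3 characters to the end (rotate left by 3).
For "kvgdhjdemffv" the result is "dhjdemffvkvg".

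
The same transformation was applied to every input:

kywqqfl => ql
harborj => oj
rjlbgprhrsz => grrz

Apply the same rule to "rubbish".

The transformation: keep every other character starting from the first (positions 1st, 3rd, 5th, ...), then delete the first 2 characters.
Applying both steps to "rubbish": "rbih", then "ih".

ih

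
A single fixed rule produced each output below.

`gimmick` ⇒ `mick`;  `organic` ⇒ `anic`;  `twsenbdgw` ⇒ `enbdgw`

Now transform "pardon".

The transformation: delete the first 3 characters.
So "pardon" becomes "don".

don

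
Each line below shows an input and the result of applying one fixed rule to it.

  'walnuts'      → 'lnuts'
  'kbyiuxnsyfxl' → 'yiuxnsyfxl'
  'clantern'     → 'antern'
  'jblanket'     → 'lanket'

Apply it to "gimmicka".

Each output is the input with this applied: delete the first 2 characters.
Doing the same to "gimmicka": "mmicka".

mmicka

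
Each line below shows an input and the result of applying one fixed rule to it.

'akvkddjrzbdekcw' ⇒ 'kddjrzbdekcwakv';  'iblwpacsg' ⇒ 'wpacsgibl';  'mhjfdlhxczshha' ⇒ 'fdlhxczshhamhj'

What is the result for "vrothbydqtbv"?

Each output is the input with this applied: move the first 3 characters to the end (rotate left by 3).
Applying that to "vrothbydqtbv" gives "thbydqtbvvro".

thbydqtbvvro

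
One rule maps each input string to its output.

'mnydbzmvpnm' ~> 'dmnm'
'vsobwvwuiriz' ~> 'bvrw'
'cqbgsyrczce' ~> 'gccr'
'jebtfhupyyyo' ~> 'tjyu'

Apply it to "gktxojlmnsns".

In each case the input is transformed by: keep one character in every 3, starting at position 1 (positions 1st, 4th, 7th, ...), then swap each adjacent pair of characters (1↔2, 3↔4, ...).
Starting from "gktxojlmnsns": after the first operation, "gxls"; after the second, "xgsl".

xgsl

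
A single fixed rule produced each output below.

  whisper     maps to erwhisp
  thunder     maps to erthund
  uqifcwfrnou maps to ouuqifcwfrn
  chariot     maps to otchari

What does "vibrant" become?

Each output is the input with this applied: move the last 2 characters to the front (rotate right by 2).
Doing the same to "vibrant": "ntvibra".

ntvibra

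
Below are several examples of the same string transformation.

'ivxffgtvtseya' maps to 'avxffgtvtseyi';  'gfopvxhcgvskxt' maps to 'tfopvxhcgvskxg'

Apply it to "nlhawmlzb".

blhawmlzn

What's happening: swap the first and last characters.
For "nlhawmlzb" the result is "blhawmlzn".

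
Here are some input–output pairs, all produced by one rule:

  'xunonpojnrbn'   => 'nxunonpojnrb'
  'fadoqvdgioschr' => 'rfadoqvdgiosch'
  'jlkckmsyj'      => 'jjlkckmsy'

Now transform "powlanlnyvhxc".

cpowlanlnyvhx

In each case the input is transformed by: move the last character to the front.
For "powlanlnyvhxc" the result is "cpowlanlnyvhx".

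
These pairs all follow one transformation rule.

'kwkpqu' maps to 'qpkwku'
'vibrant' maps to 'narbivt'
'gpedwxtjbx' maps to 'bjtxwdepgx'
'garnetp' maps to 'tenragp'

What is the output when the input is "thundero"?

rednuhto

In each case the input is transformed by: reverse the string, then move the first character to the end.
Doing the same to "thundero": "rednuhto".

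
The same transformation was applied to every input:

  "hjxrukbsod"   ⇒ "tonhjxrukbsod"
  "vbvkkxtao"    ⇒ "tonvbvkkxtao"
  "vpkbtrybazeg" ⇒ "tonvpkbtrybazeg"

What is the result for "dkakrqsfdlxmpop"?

Rule — prepend "ton".
For "dkakrqsfdlxmpop" the result is "tondkakrqsfdlxmpop".

tondkakrqsfdlxmpop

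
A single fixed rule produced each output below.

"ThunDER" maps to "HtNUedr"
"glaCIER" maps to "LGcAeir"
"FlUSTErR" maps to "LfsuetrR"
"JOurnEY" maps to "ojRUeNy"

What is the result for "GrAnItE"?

RgNaTie

In each case the input is transformed by: swap each adjacent pair of characters (1↔2, 3↔4, ...), then flip the case of every letter.
On "GrAnItE": the first step gives "rGnAtIE", and the second then gives "RgNaTie".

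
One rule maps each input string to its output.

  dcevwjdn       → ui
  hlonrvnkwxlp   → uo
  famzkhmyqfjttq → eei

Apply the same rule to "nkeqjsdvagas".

The transformation: shift every letter 1 place backward in the alphabet (wrapping around), then keep only the vowels.
Starting from "nkeqjsdvagas": after the first operation, "mjdpircuzfzr"; after the second, "iu".

iu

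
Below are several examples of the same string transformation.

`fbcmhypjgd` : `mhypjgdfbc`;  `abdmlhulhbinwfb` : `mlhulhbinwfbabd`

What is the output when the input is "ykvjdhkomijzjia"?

jdhkomijzjiaykv

The rule is to move the first 3 characters to the end (rotate left by 3).
For "ykvjdhkomijzjia" the result is "jdhkomijzjiaykv".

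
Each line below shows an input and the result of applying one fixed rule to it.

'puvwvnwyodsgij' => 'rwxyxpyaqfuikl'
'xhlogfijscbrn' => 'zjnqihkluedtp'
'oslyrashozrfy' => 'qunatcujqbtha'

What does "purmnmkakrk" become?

What's happening: shift every letter 2 places forward in the alphabet (wrapping around).
Doing the same to "purmnmkakrk": "rwtopomcmtm".

rwtopomcmtm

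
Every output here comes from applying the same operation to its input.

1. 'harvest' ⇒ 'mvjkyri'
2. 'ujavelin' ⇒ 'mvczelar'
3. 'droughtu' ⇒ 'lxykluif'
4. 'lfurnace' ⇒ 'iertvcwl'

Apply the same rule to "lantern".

Each output is the input with this applied: shift every letter 9 places backward in the alphabet (wrapping around), then move the first 3 characters to the end (rotate left by 3).
For "lantern", step one produces "crekvie"; step two turns that into "kviecre".

kviecre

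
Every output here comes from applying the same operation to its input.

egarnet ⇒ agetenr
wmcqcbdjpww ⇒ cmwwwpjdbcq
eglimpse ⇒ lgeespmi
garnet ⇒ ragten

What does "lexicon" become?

The transformation: move the first 3 characters to the end (rotate left by 3), then reverse the string.
"lexicon" → "iconlex" → "xelnoci".
(Check on "garnet": → "netgar" → "ragten" ✓)

xelnoci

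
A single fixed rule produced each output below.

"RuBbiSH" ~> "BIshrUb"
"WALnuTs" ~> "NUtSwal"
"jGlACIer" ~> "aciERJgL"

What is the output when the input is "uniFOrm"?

Each output is the input with this applied: flip the case of every letter, then move the first 3 characters to the end (rotate left by 3).
On "uniFOrm": the first step gives "UNIfoRM", and the second then gives "foRMUNI".

foRMUNI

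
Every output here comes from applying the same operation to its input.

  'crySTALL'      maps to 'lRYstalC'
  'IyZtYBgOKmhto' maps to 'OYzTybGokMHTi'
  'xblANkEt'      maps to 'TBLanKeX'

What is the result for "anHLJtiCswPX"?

xNhljTIcSWpA

The transformation: flip the case of every letter, then swap the first and last characters.
Working it through for "anHLJtiCswPX": intermediate "ANhljTIcSWpx", final "xNhljTIcSWpA".
(Check on "IyZtYBgOKmhto": → "iYzTybGokMHTO" → "OYzTybGokMHTi" ✓)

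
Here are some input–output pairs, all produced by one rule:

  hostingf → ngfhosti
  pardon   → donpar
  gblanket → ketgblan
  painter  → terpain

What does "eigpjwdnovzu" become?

The pattern: move the last 3 characters to the front (rotate right by 3).
So "eigpjwdnovzu" becomes "vzueigpjwdno".

vzueigpjwdno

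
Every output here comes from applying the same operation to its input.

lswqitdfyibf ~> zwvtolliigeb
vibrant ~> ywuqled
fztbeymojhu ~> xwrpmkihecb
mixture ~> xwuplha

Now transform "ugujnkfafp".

xxsqnmjiid

The transformation: shift every letter 3 places forward in the alphabet (wrapping around), then sort the characters into reverse alphabetical order.
For "ugujnkfafp", step one produces "xjxmqnidis"; step two turns that into "xxsqnmjiid".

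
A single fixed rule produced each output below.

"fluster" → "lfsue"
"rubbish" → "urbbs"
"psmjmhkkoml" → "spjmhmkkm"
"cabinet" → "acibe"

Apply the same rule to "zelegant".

Each output is the input with this applied: swap each adjacent pair of characters (1↔2, 3↔4, ...), then delete the last 2 characters.
So "zelegant" becomes "ezelag".

ezelag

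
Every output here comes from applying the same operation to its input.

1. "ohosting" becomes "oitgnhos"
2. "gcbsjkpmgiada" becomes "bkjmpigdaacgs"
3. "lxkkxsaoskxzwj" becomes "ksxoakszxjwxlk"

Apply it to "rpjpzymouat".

jyzomautprp

Each output is the input with this applied: swap each adjacent pair of characters (1↔2, 3↔4, ...), then move the first 3 characters to the end (rotate left by 3).
Applying both steps to "rpjpzymouat": "prpjyzomaut", then "jyzomautprp".
(Check on "gcbsjkpmgiada": → "cgsbkjmpigdaa" → "bkjmpigdaacgs" ✓)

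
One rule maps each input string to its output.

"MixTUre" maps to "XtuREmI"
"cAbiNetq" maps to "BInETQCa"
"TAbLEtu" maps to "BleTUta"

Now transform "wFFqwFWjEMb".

fQWfwJemBWf

The pattern: move the first 2 characters to the end (rotate left by 2), then flip the case of every letter.
"wFFqwFWjEMb" → "FqwFWjEMbwF" → "fQWfwJemBWf".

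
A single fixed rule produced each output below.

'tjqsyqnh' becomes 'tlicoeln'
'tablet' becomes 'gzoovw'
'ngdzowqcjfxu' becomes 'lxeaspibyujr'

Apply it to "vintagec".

vbzxqdio

The pattern: shift every letter 5 places backward in the alphabet (wrapping around), then swap the front and back halves of the string.
"vintagec" → "qdiovbzx" → "vbzxqdio".
(Check on "ngdzowqcjfxu": → "ibyujrlxeasp" → "lxeaspibyujr" ✓)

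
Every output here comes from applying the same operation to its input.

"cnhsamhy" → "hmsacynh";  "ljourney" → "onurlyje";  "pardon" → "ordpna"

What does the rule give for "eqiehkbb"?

ikehebqb

The rule is to take characters alternately from the front and the back (1st, last, 2nd, 2nd-last, ...), then swap the front and back halves of the string.
Applying both steps to "eqiehkbb": "ebqbikeh", then "ikehebqb".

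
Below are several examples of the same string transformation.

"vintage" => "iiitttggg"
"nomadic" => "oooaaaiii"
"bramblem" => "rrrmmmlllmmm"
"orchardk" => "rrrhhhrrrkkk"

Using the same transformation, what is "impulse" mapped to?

What's happening: keep every other character starting from the second (positions 2nd, 4th, 6th, ...), then repeat every character 3 times.
For "impulse", step one produces "mus"; step two turns that into "mmmuuusss".

mmmuuusss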